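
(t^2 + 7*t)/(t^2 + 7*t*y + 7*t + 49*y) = t/(t + 7*y)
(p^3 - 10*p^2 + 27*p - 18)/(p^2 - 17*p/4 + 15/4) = 4*(p^2 - 7*p + 6)/(4*p - 5)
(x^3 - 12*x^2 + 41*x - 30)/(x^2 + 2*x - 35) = (x^2 - 7*x + 6)/(x + 7)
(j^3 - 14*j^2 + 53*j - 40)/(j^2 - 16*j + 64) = (j^2 - 6*j + 5)/(j - 8)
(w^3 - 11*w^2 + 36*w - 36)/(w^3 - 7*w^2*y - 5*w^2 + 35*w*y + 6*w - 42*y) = (6 - w)/(-w + 7*y)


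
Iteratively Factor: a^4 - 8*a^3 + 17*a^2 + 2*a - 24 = (a - 3)*(a^3 - 5*a^2 + 2*a + 8) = (a - 3)*(a - 2)*(a^2 - 3*a - 4) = (a - 3)*(a - 2)*(a + 1)*(a - 4)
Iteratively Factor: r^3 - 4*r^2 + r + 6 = (r - 2)*(r^2 - 2*r - 3) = (r - 3)*(r - 2)*(r + 1)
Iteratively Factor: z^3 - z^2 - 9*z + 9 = (z - 1)*(z^2 - 9) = (z - 1)*(z + 3)*(z - 3)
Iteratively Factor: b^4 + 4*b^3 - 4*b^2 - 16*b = (b + 2)*(b^3 + 2*b^2 - 8*b) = (b - 2)*(b + 2)*(b^2 + 4*b) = b*(b - 2)*(b + 2)*(b + 4)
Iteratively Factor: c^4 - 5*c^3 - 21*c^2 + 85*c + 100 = (c + 4)*(c^3 - 9*c^2 + 15*c + 25) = (c - 5)*(c + 4)*(c^2 - 4*c - 5) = (c - 5)^2*(c + 4)*(c + 1)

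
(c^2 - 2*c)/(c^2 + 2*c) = (c - 2)/(c + 2)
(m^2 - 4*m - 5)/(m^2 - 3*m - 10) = (m + 1)/(m + 2)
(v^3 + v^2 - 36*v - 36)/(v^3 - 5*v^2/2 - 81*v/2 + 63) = 2*(v^2 - 5*v - 6)/(2*v^2 - 17*v + 21)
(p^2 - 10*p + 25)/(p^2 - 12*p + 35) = (p - 5)/(p - 7)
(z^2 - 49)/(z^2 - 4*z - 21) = (z + 7)/(z + 3)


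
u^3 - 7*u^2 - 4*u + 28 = (u - 7)*(u - 2)*(u + 2)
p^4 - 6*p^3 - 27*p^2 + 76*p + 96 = (p - 8)*(p - 3)*(p + 1)*(p + 4)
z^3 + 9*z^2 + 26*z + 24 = (z + 2)*(z + 3)*(z + 4)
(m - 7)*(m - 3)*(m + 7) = m^3 - 3*m^2 - 49*m + 147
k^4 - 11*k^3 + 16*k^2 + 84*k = k*(k - 7)*(k - 6)*(k + 2)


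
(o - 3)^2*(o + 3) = o^3 - 3*o^2 - 9*o + 27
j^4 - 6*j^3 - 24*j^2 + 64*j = j*(j - 8)*(j - 2)*(j + 4)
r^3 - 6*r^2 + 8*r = r*(r - 4)*(r - 2)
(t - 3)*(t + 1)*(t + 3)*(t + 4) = t^4 + 5*t^3 - 5*t^2 - 45*t - 36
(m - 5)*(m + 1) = m^2 - 4*m - 5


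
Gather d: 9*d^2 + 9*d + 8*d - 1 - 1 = 9*d^2 + 17*d - 2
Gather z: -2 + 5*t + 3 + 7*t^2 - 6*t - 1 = 7*t^2 - t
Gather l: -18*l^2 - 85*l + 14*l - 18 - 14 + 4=-18*l^2 - 71*l - 28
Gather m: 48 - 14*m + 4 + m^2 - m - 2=m^2 - 15*m + 50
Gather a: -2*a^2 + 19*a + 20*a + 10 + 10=-2*a^2 + 39*a + 20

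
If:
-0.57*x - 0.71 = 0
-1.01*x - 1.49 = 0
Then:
No Solution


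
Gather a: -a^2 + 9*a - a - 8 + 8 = -a^2 + 8*a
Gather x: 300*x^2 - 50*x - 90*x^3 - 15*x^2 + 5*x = -90*x^3 + 285*x^2 - 45*x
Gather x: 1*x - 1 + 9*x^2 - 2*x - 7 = 9*x^2 - x - 8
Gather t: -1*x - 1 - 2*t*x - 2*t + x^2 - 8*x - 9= t*(-2*x - 2) + x^2 - 9*x - 10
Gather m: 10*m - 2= 10*m - 2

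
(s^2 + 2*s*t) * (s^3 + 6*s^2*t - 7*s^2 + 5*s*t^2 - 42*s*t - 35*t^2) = s^5 + 8*s^4*t - 7*s^4 + 17*s^3*t^2 - 56*s^3*t + 10*s^2*t^3 - 119*s^2*t^2 - 70*s*t^3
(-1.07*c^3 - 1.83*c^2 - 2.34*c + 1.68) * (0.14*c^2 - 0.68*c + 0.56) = -0.1498*c^5 + 0.4714*c^4 + 0.3176*c^3 + 0.8016*c^2 - 2.4528*c + 0.9408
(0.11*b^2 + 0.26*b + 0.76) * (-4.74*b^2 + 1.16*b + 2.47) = -0.5214*b^4 - 1.1048*b^3 - 3.0291*b^2 + 1.5238*b + 1.8772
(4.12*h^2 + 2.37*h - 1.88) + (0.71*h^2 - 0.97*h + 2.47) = 4.83*h^2 + 1.4*h + 0.59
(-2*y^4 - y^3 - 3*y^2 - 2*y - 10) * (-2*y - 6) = 4*y^5 + 14*y^4 + 12*y^3 + 22*y^2 + 32*y + 60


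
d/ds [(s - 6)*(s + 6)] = 2*s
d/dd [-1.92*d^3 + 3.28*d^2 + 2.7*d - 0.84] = -5.76*d^2 + 6.56*d + 2.7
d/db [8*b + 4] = 8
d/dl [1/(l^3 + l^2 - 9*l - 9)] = (-3*l^2 - 2*l + 9)/(l^3 + l^2 - 9*l - 9)^2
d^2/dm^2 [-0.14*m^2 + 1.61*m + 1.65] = -0.280000000000000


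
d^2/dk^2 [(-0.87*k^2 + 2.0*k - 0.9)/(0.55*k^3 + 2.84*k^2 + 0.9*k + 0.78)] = (-0.526350000000001*k^6 + 3.63*k^5 + 18.0609*k^4 + 17.46226*k^3 - 44.959896*k^2 - 38.0682*k - 1.337256)/(0.166375*k^9 + 2.5773*k^8 + 14.12499*k^7 + 32.048954*k^6 + 30.42378*k^5 + 28.091304*k^4 + 13.69494*k^3 + 7.078968*k^2 + 1.64268*k + 0.474552)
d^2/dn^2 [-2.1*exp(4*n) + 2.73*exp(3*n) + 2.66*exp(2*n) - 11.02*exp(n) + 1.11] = (-33.6*exp(3*n) + 24.57*exp(2*n) + 10.64*exp(n) - 11.02)*exp(n)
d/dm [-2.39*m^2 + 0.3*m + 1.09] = 0.3 - 4.78*m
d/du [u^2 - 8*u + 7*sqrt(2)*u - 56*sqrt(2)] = 2*u - 8 + 7*sqrt(2)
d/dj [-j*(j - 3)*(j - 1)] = -3*j^2 + 8*j - 3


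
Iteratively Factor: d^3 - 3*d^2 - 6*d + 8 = (d - 4)*(d^2 + d - 2) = (d - 4)*(d - 1)*(d + 2)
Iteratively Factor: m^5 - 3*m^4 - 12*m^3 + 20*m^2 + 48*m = (m + 2)*(m^4 - 5*m^3 - 2*m^2 + 24*m) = m*(m + 2)*(m^3 - 5*m^2 - 2*m + 24) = m*(m + 2)^2*(m^2 - 7*m + 12) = m*(m - 3)*(m + 2)^2*(m - 4)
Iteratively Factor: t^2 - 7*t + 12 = (t - 4)*(t - 3)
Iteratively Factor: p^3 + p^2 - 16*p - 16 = (p + 4)*(p^2 - 3*p - 4) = (p - 4)*(p + 4)*(p + 1)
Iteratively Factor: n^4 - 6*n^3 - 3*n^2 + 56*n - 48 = (n - 1)*(n^3 - 5*n^2 - 8*n + 48) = (n - 1)*(n + 3)*(n^2 - 8*n + 16) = (n - 4)*(n - 1)*(n + 3)*(n - 4)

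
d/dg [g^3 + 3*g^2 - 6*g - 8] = 3*g^2 + 6*g - 6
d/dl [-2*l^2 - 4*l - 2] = -4*l - 4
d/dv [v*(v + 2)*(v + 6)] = 3*v^2 + 16*v + 12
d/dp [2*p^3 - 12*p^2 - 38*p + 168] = 6*p^2 - 24*p - 38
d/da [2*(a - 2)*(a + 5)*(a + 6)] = 6*a^2 + 36*a + 16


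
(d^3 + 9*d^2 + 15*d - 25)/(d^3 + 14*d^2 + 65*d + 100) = (d - 1)/(d + 4)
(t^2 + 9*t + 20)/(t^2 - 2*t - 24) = (t + 5)/(t - 6)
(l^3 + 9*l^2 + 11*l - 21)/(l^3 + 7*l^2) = 1 + 2/l - 3/l^2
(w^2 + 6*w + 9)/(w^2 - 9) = (w + 3)/(w - 3)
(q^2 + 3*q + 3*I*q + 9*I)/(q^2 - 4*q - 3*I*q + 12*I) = (q^2 + 3*q*(1 + I) + 9*I)/(q^2 - q*(4 + 3*I) + 12*I)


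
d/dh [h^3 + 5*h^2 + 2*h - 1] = 3*h^2 + 10*h + 2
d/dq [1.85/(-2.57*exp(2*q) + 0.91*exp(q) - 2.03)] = (9.509*exp(q) - 1.6835)*exp(q)/(2.57*exp(2*q) - 0.91*exp(q) + 2.03)^2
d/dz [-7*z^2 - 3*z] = -14*z - 3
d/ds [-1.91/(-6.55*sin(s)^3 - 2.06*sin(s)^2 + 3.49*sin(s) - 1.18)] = (-37.5315*sin(s)^2 - 7.8692*sin(s) + 6.6659)*cos(s)/(6.55*sin(s)^3 + 2.06*sin(s)^2 - 3.49*sin(s) + 1.18)^2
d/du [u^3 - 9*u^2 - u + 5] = 3*u^2 - 18*u - 1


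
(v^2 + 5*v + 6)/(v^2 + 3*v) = (v + 2)/v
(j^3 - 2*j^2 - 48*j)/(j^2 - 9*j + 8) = j*(j + 6)/(j - 1)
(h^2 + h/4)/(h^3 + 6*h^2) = (h + 1/4)/(h*(h + 6))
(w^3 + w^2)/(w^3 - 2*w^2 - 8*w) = w*(w + 1)/(w^2 - 2*w - 8)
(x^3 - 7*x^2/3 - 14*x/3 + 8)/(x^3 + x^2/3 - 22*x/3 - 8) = (3*x - 4)/(3*x + 4)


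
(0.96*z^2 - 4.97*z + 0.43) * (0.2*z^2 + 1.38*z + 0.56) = 0.192*z^4 + 0.3308*z^3 - 6.235*z^2 - 2.1898*z + 0.2408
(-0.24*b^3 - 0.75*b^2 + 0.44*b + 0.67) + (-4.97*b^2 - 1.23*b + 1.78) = -0.24*b^3 - 5.72*b^2 - 0.79*b + 2.45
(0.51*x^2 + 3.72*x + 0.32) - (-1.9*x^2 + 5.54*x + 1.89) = 2.41*x^2 - 1.82*x - 1.57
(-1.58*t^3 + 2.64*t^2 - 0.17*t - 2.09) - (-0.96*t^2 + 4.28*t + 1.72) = -1.58*t^3 + 3.6*t^2 - 4.45*t - 3.81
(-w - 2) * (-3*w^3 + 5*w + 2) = 3*w^4 + 6*w^3 - 5*w^2 - 12*w - 4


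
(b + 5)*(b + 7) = b^2 + 12*b + 35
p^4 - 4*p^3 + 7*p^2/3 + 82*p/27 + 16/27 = (p - 8/3)*(p - 2)*(p + 1/3)^2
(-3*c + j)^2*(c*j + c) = 9*c^3*j + 9*c^3 - 6*c^2*j^2 - 6*c^2*j + c*j^3 + c*j^2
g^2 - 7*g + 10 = (g - 5)*(g - 2)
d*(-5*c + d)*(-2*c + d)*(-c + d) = -10*c^3*d + 17*c^2*d^2 - 8*c*d^3 + d^4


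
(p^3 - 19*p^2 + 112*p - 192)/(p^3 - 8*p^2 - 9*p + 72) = (p - 8)/(p + 3)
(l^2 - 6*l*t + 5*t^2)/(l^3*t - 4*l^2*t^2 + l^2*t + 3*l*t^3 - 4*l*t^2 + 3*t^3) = (-l + 5*t)/(t*(-l^2 + 3*l*t - l + 3*t))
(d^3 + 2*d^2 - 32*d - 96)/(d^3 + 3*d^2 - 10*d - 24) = (d^2 - 2*d - 24)/(d^2 - d - 6)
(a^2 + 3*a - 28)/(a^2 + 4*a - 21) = (a - 4)/(a - 3)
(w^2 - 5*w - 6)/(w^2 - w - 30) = (w + 1)/(w + 5)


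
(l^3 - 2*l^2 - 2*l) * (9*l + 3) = 9*l^4 - 15*l^3 - 24*l^2 - 6*l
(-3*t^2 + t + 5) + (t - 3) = -3*t^2 + 2*t + 2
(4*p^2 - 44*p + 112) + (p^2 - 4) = 5*p^2 - 44*p + 108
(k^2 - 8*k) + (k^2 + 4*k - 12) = 2*k^2 - 4*k - 12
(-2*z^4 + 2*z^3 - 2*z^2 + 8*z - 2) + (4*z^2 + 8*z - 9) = -2*z^4 + 2*z^3 + 2*z^2 + 16*z - 11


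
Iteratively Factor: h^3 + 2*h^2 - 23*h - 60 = (h - 5)*(h^2 + 7*h + 12) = (h - 5)*(h + 3)*(h + 4)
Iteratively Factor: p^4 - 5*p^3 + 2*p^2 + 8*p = (p - 4)*(p^3 - p^2 - 2*p) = (p - 4)*(p + 1)*(p^2 - 2*p) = (p - 4)*(p - 2)*(p + 1)*(p)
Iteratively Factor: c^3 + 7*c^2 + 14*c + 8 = (c + 2)*(c^2 + 5*c + 4) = (c + 2)*(c + 4)*(c + 1)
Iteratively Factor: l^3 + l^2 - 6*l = (l - 2)*(l^2 + 3*l) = l*(l - 2)*(l + 3)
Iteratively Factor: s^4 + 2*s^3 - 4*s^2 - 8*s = (s + 2)*(s^3 - 4*s) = (s + 2)^2*(s^2 - 2*s) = s*(s + 2)^2*(s - 2)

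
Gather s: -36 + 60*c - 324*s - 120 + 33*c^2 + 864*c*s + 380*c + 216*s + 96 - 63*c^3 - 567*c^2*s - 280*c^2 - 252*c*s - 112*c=-63*c^3 - 247*c^2 + 328*c + s*(-567*c^2 + 612*c - 108) - 60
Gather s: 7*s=7*s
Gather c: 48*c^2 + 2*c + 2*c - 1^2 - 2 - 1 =48*c^2 + 4*c - 4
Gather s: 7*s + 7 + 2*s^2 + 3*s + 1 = 2*s^2 + 10*s + 8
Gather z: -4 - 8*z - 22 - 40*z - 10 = -48*z - 36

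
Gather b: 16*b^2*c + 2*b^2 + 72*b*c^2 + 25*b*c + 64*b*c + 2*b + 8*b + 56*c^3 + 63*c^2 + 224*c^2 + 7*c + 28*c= b^2*(16*c + 2) + b*(72*c^2 + 89*c + 10) + 56*c^3 + 287*c^2 + 35*c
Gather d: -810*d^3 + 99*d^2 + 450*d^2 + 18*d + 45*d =-810*d^3 + 549*d^2 + 63*d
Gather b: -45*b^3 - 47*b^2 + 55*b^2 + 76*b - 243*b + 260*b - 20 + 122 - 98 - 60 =-45*b^3 + 8*b^2 + 93*b - 56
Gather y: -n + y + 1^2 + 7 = -n + y + 8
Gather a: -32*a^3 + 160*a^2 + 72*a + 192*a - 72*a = -32*a^3 + 160*a^2 + 192*a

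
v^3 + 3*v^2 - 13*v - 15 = (v - 3)*(v + 1)*(v + 5)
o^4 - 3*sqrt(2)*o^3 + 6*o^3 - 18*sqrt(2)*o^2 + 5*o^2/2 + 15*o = o*(o + 6)*(o - 5*sqrt(2)/2)*(o - sqrt(2)/2)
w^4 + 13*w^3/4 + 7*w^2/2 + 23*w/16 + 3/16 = (w + 1/4)*(w + 1/2)*(w + 1)*(w + 3/2)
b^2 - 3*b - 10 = (b - 5)*(b + 2)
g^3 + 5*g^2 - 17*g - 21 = (g - 3)*(g + 1)*(g + 7)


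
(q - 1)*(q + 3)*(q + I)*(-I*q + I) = -I*q^4 + q^3 - I*q^3 + q^2 + 5*I*q^2 - 5*q - 3*I*q + 3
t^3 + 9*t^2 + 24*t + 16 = (t + 1)*(t + 4)^2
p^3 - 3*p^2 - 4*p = p*(p - 4)*(p + 1)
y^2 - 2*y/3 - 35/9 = (y - 7/3)*(y + 5/3)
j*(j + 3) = j^2 + 3*j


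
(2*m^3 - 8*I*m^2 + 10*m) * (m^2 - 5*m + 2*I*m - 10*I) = 2*m^5 - 10*m^4 - 4*I*m^4 + 26*m^3 + 20*I*m^3 - 130*m^2 + 20*I*m^2 - 100*I*m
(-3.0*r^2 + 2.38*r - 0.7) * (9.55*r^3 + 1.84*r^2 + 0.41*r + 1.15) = -28.65*r^5 + 17.209*r^4 - 3.5358*r^3 - 3.7622*r^2 + 2.45*r - 0.805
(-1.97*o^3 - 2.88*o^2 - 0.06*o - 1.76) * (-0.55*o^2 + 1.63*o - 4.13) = 1.0835*o^5 - 1.6271*o^4 + 3.4747*o^3 + 12.7646*o^2 - 2.621*o + 7.2688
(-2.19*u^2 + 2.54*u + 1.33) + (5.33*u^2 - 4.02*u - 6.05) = 3.14*u^2 - 1.48*u - 4.72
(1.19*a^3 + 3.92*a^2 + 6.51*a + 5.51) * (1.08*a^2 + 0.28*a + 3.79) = 1.2852*a^5 + 4.5668*a^4 + 12.6385*a^3 + 22.6304*a^2 + 26.2157*a + 20.8829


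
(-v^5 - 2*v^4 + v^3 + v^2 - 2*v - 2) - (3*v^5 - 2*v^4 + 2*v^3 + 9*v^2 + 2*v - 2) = -4*v^5 - v^3 - 8*v^2 - 4*v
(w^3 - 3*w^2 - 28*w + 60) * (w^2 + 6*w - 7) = w^5 + 3*w^4 - 53*w^3 - 87*w^2 + 556*w - 420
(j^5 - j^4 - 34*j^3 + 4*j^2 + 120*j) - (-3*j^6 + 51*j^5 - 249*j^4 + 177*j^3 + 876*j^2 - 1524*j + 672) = 3*j^6 - 50*j^5 + 248*j^4 - 211*j^3 - 872*j^2 + 1644*j - 672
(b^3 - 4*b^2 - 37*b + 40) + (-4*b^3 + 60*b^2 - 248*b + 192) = -3*b^3 + 56*b^2 - 285*b + 232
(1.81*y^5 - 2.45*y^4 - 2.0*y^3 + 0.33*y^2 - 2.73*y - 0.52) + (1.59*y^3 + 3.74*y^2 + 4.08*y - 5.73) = 1.81*y^5 - 2.45*y^4 - 0.41*y^3 + 4.07*y^2 + 1.35*y - 6.25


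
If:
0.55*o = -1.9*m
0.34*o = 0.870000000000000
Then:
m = -0.74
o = 2.56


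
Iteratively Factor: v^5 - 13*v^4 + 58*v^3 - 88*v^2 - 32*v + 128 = (v - 4)*(v^4 - 9*v^3 + 22*v^2 - 32) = (v - 4)*(v + 1)*(v^3 - 10*v^2 + 32*v - 32) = (v - 4)^2*(v + 1)*(v^2 - 6*v + 8) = (v - 4)^3*(v + 1)*(v - 2)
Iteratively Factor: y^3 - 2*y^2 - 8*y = (y - 4)*(y^2 + 2*y) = (y - 4)*(y + 2)*(y)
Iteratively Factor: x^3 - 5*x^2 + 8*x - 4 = (x - 1)*(x^2 - 4*x + 4) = (x - 2)*(x - 1)*(x - 2)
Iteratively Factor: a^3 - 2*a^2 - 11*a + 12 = (a - 1)*(a^2 - a - 12) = (a - 1)*(a + 3)*(a - 4)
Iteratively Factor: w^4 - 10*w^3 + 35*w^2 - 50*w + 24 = (w - 2)*(w^3 - 8*w^2 + 19*w - 12) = (w - 3)*(w - 2)*(w^2 - 5*w + 4) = (w - 3)*(w - 2)*(w - 1)*(w - 4)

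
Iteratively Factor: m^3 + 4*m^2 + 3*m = (m + 1)*(m^2 + 3*m) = m*(m + 1)*(m + 3)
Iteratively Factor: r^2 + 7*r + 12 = (r + 3)*(r + 4)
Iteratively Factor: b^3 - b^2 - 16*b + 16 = (b - 1)*(b^2 - 16) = (b - 4)*(b - 1)*(b + 4)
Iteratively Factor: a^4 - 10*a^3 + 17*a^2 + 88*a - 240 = (a + 3)*(a^3 - 13*a^2 + 56*a - 80) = (a - 4)*(a + 3)*(a^2 - 9*a + 20) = (a - 4)^2*(a + 3)*(a - 5)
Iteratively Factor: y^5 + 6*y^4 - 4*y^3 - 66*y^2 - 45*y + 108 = (y + 3)*(y^4 + 3*y^3 - 13*y^2 - 27*y + 36) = (y - 1)*(y + 3)*(y^3 + 4*y^2 - 9*y - 36) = (y - 3)*(y - 1)*(y + 3)*(y^2 + 7*y + 12) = (y - 3)*(y - 1)*(y + 3)^2*(y + 4)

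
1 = 1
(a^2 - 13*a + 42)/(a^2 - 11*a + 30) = (a - 7)/(a - 5)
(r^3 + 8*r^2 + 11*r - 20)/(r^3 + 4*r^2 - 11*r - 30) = (r^2 + 3*r - 4)/(r^2 - r - 6)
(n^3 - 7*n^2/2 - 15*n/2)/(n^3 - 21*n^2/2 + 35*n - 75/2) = n*(2*n + 3)/(2*n^2 - 11*n + 15)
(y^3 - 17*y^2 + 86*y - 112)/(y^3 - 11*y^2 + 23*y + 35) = (y^2 - 10*y + 16)/(y^2 - 4*y - 5)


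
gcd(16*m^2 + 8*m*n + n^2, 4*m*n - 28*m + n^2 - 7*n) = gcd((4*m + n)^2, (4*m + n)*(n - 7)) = 4*m + n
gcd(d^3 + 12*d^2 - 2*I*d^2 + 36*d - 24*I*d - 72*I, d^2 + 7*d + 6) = d + 6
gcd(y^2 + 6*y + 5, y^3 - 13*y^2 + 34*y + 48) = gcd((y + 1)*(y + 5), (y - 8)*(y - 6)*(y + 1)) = y + 1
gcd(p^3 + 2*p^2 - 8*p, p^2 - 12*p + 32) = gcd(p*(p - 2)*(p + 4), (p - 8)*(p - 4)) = 1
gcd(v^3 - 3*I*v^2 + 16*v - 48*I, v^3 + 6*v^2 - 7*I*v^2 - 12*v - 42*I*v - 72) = v^2 - 7*I*v - 12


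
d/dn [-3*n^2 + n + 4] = 1 - 6*n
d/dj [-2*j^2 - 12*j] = -4*j - 12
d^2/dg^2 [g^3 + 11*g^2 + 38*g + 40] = 6*g + 22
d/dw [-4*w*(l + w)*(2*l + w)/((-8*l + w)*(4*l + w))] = 4*(64*l^4 + 192*l^3*w + 110*l^2*w^2 + 8*l*w^3 - w^4)/(1024*l^4 + 256*l^3*w - 48*l^2*w^2 - 8*l*w^3 + w^4)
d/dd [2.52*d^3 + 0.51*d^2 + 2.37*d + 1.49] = 7.56*d^2 + 1.02*d + 2.37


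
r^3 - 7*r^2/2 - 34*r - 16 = (r - 8)*(r + 1/2)*(r + 4)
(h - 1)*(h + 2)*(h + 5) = h^3 + 6*h^2 + 3*h - 10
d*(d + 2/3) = d^2 + 2*d/3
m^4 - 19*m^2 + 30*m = m*(m - 3)*(m - 2)*(m + 5)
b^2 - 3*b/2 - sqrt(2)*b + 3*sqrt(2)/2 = (b - 3/2)*(b - sqrt(2))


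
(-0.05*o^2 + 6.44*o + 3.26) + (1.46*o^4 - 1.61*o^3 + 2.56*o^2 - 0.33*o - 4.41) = 1.46*o^4 - 1.61*o^3 + 2.51*o^2 + 6.11*o - 1.15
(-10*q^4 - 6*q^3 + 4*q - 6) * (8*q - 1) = -80*q^5 - 38*q^4 + 6*q^3 + 32*q^2 - 52*q + 6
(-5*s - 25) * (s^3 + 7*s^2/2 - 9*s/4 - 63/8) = -5*s^4 - 85*s^3/2 - 305*s^2/4 + 765*s/8 + 1575/8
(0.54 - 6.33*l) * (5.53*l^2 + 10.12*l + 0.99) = -35.0049*l^3 - 61.0734*l^2 - 0.8019*l + 0.5346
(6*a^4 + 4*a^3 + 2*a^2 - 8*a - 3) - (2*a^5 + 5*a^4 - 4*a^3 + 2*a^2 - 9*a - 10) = -2*a^5 + a^4 + 8*a^3 + a + 7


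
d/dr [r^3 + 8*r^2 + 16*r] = 3*r^2 + 16*r + 16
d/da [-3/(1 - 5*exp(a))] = -15*exp(a)/(5*exp(a) - 1)^2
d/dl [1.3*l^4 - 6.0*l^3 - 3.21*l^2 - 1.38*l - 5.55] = 5.2*l^3 - 18.0*l^2 - 6.42*l - 1.38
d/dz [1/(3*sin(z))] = -cos(z)/(3*sin(z)^2)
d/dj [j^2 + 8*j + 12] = 2*j + 8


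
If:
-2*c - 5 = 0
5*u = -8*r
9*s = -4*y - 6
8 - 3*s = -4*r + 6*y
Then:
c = -5/2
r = 7*y/6 - 5/2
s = -4*y/9 - 2/3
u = 4 - 28*y/15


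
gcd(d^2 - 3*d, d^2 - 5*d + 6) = d - 3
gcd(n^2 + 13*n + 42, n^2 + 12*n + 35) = n + 7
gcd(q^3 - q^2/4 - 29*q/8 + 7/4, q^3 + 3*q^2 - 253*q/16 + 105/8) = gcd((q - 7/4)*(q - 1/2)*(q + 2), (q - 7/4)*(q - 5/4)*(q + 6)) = q - 7/4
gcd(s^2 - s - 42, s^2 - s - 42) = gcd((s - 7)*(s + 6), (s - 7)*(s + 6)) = s^2 - s - 42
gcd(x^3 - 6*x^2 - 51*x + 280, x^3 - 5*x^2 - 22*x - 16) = x - 8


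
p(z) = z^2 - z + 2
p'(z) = 2*z - 1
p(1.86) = 3.60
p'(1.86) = 2.72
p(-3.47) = 17.51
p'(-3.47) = -7.94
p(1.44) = 2.63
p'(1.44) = 1.88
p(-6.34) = 48.54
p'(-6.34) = -13.68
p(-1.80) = 7.04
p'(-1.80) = -4.60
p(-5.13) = 33.45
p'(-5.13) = -11.26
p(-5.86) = 42.20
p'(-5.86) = -12.72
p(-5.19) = 34.13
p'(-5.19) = -11.38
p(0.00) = 2.00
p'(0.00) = -1.00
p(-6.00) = 44.00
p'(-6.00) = -13.00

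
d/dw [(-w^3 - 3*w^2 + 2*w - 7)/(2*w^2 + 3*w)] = (-2*w^4 - 6*w^3 - 13*w^2 + 28*w + 21)/(w^2*(4*w^2 + 12*w + 9))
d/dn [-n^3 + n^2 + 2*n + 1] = -3*n^2 + 2*n + 2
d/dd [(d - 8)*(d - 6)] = 2*d - 14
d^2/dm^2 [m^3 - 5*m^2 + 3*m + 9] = 6*m - 10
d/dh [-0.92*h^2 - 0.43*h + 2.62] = -1.84*h - 0.43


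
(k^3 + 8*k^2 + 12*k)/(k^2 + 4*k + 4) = k*(k + 6)/(k + 2)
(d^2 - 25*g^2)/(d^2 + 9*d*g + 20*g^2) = (d - 5*g)/(d + 4*g)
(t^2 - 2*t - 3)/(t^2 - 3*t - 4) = (t - 3)/(t - 4)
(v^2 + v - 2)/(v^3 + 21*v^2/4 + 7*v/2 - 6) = 4*(v - 1)/(4*v^2 + 13*v - 12)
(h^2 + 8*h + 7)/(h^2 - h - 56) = (h + 1)/(h - 8)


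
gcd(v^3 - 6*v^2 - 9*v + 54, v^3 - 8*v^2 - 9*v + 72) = v^2 - 9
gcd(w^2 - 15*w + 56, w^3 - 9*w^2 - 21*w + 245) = w - 7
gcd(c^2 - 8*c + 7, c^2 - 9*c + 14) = c - 7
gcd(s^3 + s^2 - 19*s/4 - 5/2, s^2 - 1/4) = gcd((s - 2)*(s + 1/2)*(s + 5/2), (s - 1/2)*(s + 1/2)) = s + 1/2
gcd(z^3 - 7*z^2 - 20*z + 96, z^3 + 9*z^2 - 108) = z - 3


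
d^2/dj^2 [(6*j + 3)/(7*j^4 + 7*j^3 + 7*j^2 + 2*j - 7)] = 6*(588*j^7 + 1274*j^6 + 1323*j^5 + 945*j^4 + 1470*j^3 + 1071*j^2 + 483*j + 81)/(343*j^12 + 1029*j^11 + 2058*j^10 + 2695*j^9 + 1617*j^8 - 147*j^7 - 2072*j^6 - 2268*j^5 - 504*j^4 + 449*j^3 + 945*j^2 + 294*j - 343)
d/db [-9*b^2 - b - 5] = -18*b - 1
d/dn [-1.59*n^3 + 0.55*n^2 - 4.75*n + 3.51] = -4.77*n^2 + 1.1*n - 4.75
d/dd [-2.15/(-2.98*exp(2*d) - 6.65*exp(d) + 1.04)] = (-12.814*exp(d) - 14.2975)*exp(d)/(2.98*exp(2*d) + 6.65*exp(d) - 1.04)^2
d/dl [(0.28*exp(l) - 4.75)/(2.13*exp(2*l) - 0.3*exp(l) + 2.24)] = (-0.5964*exp(2*l) + 20.235*exp(l) - 0.7978)*exp(l)/(4.5369*exp(4*l) - 1.278*exp(3*l) + 9.6324*exp(2*l) - 1.344*exp(l) + 5.0176)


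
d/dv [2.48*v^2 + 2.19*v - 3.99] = 4.96*v + 2.19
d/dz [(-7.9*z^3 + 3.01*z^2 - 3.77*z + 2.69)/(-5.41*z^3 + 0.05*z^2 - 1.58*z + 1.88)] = (15.8891*z^4 - 15.8274*z^3 - 5.4646*z^2 + 11.0486*z - 2.8374)/(29.2681*z^6 - 0.541*z^5 + 17.0981*z^4 - 20.4996*z^3 + 2.6844*z^2 - 5.9408*z + 3.5344)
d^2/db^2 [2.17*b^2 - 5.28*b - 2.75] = 4.34000000000000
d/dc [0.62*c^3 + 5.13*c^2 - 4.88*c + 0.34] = 1.86*c^2 + 10.26*c - 4.88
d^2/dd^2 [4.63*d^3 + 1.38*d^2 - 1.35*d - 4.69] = 27.78*d + 2.76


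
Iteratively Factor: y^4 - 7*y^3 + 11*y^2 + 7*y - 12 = (y - 4)*(y^3 - 3*y^2 - y + 3) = (y - 4)*(y - 1)*(y^2 - 2*y - 3) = (y - 4)*(y - 1)*(y + 1)*(y - 3)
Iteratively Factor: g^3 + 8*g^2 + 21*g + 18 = (g + 2)*(g^2 + 6*g + 9) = (g + 2)*(g + 3)*(g + 3)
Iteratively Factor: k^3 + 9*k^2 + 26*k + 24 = (k + 3)*(k^2 + 6*k + 8) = (k + 3)*(k + 4)*(k + 2)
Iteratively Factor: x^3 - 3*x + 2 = (x - 1)*(x^2 + x - 2) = (x - 1)*(x + 2)*(x - 1)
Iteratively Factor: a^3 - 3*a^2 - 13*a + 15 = (a - 5)*(a^2 + 2*a - 3) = (a - 5)*(a - 1)*(a + 3)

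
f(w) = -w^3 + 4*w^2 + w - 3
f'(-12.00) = -527.00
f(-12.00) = 2289.00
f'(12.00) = -335.00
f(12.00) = -1143.00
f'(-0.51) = -3.86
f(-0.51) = -2.34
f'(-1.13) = -11.87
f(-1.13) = 2.42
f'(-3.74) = -70.88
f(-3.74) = 101.52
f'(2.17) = 4.23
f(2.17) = 7.79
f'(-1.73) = -21.82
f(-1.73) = 12.42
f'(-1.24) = -13.53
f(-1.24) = 3.82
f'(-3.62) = -67.27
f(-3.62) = 93.24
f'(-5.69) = -141.65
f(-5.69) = 305.03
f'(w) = -3*w^2 + 8*w + 1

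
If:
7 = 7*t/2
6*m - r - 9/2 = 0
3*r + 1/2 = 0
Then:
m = 13/18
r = -1/6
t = 2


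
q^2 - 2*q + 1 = (q - 1)^2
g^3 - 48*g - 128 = (g - 8)*(g + 4)^2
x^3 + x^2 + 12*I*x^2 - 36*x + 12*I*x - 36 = (x + 1)*(x + 6*I)^2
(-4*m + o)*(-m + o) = 4*m^2 - 5*m*o + o^2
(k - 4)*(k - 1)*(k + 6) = k^3 + k^2 - 26*k + 24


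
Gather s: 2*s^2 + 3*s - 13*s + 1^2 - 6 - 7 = 2*s^2 - 10*s - 12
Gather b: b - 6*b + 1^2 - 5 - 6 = -5*b - 10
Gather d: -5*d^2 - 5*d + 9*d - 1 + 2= -5*d^2 + 4*d + 1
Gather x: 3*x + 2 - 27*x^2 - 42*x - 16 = -27*x^2 - 39*x - 14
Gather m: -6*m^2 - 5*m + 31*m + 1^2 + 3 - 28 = -6*m^2 + 26*m - 24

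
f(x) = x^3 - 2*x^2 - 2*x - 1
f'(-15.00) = 733.00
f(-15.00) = -3796.00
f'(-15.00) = 733.00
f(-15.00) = -3796.00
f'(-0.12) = -1.48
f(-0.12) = -0.79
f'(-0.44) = 0.34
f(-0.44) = -0.59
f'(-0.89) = 3.94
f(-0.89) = -1.51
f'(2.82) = 10.58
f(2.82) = -0.12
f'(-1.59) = 11.94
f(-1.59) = -6.90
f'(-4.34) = 71.87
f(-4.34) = -111.74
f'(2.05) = 2.41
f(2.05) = -4.89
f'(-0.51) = 0.82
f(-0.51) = -0.63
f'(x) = 3*x^2 - 4*x - 2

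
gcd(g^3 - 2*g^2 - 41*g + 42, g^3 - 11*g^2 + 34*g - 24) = g - 1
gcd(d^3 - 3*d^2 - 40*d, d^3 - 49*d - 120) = d^2 - 3*d - 40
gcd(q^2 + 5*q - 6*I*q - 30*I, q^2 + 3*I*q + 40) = 1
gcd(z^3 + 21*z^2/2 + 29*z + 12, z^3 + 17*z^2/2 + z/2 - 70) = z + 4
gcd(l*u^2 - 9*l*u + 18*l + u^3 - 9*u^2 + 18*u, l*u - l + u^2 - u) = l + u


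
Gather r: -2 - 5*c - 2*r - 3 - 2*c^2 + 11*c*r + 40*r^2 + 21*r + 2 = -2*c^2 - 5*c + 40*r^2 + r*(11*c + 19) - 3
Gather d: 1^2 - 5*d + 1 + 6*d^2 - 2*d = 6*d^2 - 7*d + 2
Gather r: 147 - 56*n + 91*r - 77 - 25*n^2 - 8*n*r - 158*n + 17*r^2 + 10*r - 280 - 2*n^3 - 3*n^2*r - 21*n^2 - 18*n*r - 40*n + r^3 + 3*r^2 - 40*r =-2*n^3 - 46*n^2 - 254*n + r^3 + 20*r^2 + r*(-3*n^2 - 26*n + 61) - 210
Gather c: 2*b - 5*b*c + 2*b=-5*b*c + 4*b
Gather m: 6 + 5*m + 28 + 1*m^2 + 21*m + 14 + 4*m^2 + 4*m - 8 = 5*m^2 + 30*m + 40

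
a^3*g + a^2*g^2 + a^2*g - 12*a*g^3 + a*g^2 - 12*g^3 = (a - 3*g)*(a + 4*g)*(a*g + g)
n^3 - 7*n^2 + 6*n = n*(n - 6)*(n - 1)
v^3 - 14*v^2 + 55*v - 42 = (v - 7)*(v - 6)*(v - 1)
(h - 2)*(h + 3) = h^2 + h - 6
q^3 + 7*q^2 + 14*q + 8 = (q + 1)*(q + 2)*(q + 4)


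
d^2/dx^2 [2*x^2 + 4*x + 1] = 4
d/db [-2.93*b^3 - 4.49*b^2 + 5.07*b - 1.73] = -8.79*b^2 - 8.98*b + 5.07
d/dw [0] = 0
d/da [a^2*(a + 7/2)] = a*(3*a + 7)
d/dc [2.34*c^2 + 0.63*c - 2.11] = 4.68*c + 0.63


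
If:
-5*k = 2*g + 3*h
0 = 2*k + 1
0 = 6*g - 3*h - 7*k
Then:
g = -1/8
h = 11/12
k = -1/2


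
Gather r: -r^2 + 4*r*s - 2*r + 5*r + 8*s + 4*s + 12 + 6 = -r^2 + r*(4*s + 3) + 12*s + 18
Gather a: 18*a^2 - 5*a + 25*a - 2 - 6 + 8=18*a^2 + 20*a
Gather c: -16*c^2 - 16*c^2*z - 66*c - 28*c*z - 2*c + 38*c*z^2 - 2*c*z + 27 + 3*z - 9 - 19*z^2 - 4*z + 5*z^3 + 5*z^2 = c^2*(-16*z - 16) + c*(38*z^2 - 30*z - 68) + 5*z^3 - 14*z^2 - z + 18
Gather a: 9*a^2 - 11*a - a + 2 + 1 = 9*a^2 - 12*a + 3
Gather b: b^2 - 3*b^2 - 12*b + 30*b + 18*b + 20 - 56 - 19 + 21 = -2*b^2 + 36*b - 34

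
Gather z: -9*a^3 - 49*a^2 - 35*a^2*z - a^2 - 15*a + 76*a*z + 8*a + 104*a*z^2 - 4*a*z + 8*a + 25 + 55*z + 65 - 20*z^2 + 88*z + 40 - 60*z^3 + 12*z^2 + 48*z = -9*a^3 - 50*a^2 + a - 60*z^3 + z^2*(104*a - 8) + z*(-35*a^2 + 72*a + 191) + 130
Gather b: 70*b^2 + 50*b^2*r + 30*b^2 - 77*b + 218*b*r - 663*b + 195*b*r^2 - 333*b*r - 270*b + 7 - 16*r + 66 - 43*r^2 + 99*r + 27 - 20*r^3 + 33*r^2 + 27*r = b^2*(50*r + 100) + b*(195*r^2 - 115*r - 1010) - 20*r^3 - 10*r^2 + 110*r + 100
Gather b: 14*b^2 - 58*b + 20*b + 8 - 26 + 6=14*b^2 - 38*b - 12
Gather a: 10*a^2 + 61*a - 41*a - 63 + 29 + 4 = 10*a^2 + 20*a - 30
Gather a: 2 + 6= 8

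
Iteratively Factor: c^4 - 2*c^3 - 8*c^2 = (c - 4)*(c^3 + 2*c^2) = c*(c - 4)*(c^2 + 2*c) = c*(c - 4)*(c + 2)*(c)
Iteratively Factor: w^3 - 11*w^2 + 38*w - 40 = (w - 4)*(w^2 - 7*w + 10) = (w - 4)*(w - 2)*(w - 5)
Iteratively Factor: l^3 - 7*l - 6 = (l + 2)*(l^2 - 2*l - 3) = (l - 3)*(l + 2)*(l + 1)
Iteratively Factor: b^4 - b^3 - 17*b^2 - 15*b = (b + 3)*(b^3 - 4*b^2 - 5*b) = (b - 5)*(b + 3)*(b^2 + b) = b*(b - 5)*(b + 3)*(b + 1)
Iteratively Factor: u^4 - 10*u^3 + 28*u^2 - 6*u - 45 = (u - 5)*(u^3 - 5*u^2 + 3*u + 9) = (u - 5)*(u - 3)*(u^2 - 2*u - 3) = (u - 5)*(u - 3)^2*(u + 1)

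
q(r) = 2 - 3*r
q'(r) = -3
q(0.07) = 1.79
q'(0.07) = -3.00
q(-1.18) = 5.54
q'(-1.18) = -3.00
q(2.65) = -5.95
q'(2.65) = -3.00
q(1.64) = -2.92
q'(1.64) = -3.00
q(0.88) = -0.64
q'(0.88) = -3.00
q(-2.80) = 10.40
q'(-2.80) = -3.00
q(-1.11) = 5.33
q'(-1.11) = -3.00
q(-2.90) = 10.70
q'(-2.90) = -3.00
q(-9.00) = 29.00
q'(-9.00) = -3.00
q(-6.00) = 20.00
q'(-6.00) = -3.00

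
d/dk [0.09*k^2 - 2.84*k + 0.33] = 0.18*k - 2.84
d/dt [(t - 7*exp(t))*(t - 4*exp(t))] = -11*t*exp(t) + 2*t + 56*exp(2*t) - 11*exp(t)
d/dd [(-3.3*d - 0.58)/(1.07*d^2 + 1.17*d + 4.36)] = (3.531*d^2 + 1.2412*d - 13.7094)/(1.1449*d^4 + 2.5038*d^3 + 10.6993*d^2 + 10.2024*d + 19.0096)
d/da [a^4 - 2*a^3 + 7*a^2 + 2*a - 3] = 4*a^3 - 6*a^2 + 14*a + 2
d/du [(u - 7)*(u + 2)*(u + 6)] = 3*u^2 + 2*u - 44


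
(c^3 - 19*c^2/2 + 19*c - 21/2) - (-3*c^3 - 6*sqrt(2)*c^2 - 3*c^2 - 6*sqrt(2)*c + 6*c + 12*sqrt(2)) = 4*c^3 - 13*c^2/2 + 6*sqrt(2)*c^2 + 6*sqrt(2)*c + 13*c - 12*sqrt(2) - 21/2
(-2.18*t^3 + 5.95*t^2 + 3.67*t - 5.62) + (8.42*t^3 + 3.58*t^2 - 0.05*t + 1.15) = 6.24*t^3 + 9.53*t^2 + 3.62*t - 4.47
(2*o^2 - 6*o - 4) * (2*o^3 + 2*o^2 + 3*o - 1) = 4*o^5 - 8*o^4 - 14*o^3 - 28*o^2 - 6*o + 4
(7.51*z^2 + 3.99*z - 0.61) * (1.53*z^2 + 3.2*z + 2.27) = 11.4903*z^4 + 30.1367*z^3 + 28.8824*z^2 + 7.1053*z - 1.3847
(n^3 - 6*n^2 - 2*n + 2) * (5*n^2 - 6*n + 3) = 5*n^5 - 36*n^4 + 29*n^3 + 4*n^2 - 18*n + 6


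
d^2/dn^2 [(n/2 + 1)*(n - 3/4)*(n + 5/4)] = 3*n + 5/2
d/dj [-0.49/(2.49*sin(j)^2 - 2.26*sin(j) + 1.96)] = (2.4402*sin(j) - 1.1074)*cos(j)/(2.49*sin(j)^2 - 2.26*sin(j) + 1.96)^2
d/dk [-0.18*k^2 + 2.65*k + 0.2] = 2.65 - 0.36*k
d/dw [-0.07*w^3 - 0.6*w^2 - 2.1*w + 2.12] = -0.21*w^2 - 1.2*w - 2.1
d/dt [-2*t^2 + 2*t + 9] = 2 - 4*t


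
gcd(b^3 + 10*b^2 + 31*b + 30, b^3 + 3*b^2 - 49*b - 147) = b + 3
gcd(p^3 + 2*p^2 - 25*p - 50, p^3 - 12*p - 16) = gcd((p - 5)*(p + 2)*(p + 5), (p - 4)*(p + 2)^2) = p + 2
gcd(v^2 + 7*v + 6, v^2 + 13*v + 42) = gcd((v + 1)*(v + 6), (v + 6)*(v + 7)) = v + 6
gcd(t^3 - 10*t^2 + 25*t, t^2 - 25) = t - 5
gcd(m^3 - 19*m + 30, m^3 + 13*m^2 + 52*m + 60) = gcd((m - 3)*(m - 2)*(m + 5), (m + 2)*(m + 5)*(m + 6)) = m + 5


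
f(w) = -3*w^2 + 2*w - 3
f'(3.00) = -16.00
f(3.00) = -24.00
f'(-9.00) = 56.00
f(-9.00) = -264.00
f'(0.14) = 1.16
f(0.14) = -2.78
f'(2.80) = -14.80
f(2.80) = -20.92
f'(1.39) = -6.34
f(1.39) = -6.02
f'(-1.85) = 13.10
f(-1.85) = -16.97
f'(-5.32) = 33.92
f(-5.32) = -98.55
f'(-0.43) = 4.58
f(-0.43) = -4.41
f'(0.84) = -3.04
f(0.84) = -3.44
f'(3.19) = -17.14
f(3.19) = -27.15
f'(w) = 2 - 6*w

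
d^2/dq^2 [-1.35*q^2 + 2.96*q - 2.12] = -2.70000000000000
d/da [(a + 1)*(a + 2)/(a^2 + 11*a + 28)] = 2*(4*a^2 + 26*a + 31)/(a^4 + 22*a^3 + 177*a^2 + 616*a + 784)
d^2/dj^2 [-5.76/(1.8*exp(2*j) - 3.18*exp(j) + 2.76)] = (-5.76*(3.6*exp(j) - 3.18)*(7.2*exp(j) - 6.36)*exp(j) + (41.472*exp(j) - 18.3168)*(1.8*exp(2*j) - 3.18*exp(j) + 2.76))*exp(j)/(1.8*exp(2*j) - 3.18*exp(j) + 2.76)^3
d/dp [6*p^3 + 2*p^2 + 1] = 2*p*(9*p + 2)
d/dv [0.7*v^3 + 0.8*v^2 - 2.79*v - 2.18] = 2.1*v^2 + 1.6*v - 2.79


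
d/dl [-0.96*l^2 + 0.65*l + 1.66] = 0.65 - 1.92*l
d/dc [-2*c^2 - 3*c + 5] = -4*c - 3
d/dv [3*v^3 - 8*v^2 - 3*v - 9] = 9*v^2 - 16*v - 3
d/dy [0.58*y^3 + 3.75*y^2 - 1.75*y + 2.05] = 1.74*y^2 + 7.5*y - 1.75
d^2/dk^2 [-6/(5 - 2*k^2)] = 24*(6*k^2 + 5)/(2*k^2 - 5)^3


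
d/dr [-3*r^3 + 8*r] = 8 - 9*r^2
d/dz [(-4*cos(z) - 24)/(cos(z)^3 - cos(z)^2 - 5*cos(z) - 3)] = 4*(-15*cos(z) - cos(2*z) + 26)*sin(z)/((cos(z) - 3)^2*(cos(z) + 1)^3)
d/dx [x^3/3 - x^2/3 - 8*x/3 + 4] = x^2 - 2*x/3 - 8/3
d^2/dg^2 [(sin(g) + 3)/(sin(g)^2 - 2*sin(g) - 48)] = (sin(g)^5 + 14*sin(g)^4 + 268*sin(g)^3 + 474*sin(g)^2 + 1764*sin(g) - 120)/(-sin(g)^2 + 2*sin(g) + 48)^3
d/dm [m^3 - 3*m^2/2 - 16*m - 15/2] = 3*m^2 - 3*m - 16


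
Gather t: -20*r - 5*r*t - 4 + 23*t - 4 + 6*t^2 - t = -20*r + 6*t^2 + t*(22 - 5*r) - 8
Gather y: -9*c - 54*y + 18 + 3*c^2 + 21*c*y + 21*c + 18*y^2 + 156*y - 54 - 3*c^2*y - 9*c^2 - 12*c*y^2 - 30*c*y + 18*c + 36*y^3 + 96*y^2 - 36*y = -6*c^2 + 30*c + 36*y^3 + y^2*(114 - 12*c) + y*(-3*c^2 - 9*c + 66) - 36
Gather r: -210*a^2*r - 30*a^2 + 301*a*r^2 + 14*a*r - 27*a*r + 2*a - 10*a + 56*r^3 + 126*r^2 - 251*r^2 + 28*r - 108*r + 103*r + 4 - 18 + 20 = -30*a^2 - 8*a + 56*r^3 + r^2*(301*a - 125) + r*(-210*a^2 - 13*a + 23) + 6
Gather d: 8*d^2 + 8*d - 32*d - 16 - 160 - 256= 8*d^2 - 24*d - 432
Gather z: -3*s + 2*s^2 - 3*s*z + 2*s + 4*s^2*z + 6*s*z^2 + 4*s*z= 2*s^2 + 6*s*z^2 - s + z*(4*s^2 + s)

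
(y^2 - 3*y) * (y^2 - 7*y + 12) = y^4 - 10*y^3 + 33*y^2 - 36*y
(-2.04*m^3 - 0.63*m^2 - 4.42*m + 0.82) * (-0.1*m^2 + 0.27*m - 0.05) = 0.204*m^5 - 0.4878*m^4 + 0.3739*m^3 - 1.2439*m^2 + 0.4424*m - 0.041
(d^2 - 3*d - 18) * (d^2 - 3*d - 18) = d^4 - 6*d^3 - 27*d^2 + 108*d + 324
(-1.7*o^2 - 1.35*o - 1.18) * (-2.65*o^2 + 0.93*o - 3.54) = 4.505*o^4 + 1.9965*o^3 + 7.8895*o^2 + 3.6816*o + 4.1772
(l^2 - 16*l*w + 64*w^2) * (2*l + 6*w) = 2*l^3 - 26*l^2*w + 32*l*w^2 + 384*w^3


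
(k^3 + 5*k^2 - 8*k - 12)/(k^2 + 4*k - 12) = k + 1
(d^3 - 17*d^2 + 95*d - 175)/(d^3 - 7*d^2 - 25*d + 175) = (d - 5)/(d + 5)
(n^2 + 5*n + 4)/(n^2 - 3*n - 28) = (n + 1)/(n - 7)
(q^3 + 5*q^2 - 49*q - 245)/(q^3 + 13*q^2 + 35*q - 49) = (q^2 - 2*q - 35)/(q^2 + 6*q - 7)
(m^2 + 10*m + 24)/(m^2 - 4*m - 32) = (m + 6)/(m - 8)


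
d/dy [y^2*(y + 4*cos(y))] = y*(-4*y*sin(y) + 3*y + 8*cos(y))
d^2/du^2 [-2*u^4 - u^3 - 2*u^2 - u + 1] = -24*u^2 - 6*u - 4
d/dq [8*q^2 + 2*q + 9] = 16*q + 2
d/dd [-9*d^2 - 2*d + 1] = -18*d - 2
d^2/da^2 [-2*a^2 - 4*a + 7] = -4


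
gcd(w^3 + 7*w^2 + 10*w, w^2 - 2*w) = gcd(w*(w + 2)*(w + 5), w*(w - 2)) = w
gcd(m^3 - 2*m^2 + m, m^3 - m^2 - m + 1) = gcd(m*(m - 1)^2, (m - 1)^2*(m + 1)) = m^2 - 2*m + 1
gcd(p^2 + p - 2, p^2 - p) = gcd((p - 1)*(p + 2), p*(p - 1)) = p - 1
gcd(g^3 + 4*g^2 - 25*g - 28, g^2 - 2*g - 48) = 1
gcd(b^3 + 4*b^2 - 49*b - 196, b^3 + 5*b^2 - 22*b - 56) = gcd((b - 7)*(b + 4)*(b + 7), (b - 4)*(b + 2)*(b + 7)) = b + 7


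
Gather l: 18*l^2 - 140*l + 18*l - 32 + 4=18*l^2 - 122*l - 28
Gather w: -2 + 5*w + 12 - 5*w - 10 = 0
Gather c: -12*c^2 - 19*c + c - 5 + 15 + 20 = -12*c^2 - 18*c + 30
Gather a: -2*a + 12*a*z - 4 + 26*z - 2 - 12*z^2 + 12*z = a*(12*z - 2) - 12*z^2 + 38*z - 6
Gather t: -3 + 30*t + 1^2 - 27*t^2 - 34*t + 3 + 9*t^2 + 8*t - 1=-18*t^2 + 4*t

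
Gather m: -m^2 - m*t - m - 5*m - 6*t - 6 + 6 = -m^2 + m*(-t - 6) - 6*t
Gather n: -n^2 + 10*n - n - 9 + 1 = -n^2 + 9*n - 8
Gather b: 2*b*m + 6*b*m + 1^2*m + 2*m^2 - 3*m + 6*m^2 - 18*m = 8*b*m + 8*m^2 - 20*m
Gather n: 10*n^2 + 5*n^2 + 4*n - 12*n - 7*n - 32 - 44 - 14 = 15*n^2 - 15*n - 90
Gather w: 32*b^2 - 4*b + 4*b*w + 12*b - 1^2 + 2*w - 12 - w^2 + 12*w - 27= 32*b^2 + 8*b - w^2 + w*(4*b + 14) - 40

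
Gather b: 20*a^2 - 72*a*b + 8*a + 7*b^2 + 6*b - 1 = 20*a^2 + 8*a + 7*b^2 + b*(6 - 72*a) - 1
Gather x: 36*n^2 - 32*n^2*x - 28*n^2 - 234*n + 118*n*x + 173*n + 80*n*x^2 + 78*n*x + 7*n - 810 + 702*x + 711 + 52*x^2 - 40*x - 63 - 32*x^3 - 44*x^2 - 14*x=8*n^2 - 54*n - 32*x^3 + x^2*(80*n + 8) + x*(-32*n^2 + 196*n + 648) - 162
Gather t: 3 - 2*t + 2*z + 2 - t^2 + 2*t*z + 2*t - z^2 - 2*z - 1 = -t^2 + 2*t*z - z^2 + 4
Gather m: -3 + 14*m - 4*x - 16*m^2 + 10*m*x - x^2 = -16*m^2 + m*(10*x + 14) - x^2 - 4*x - 3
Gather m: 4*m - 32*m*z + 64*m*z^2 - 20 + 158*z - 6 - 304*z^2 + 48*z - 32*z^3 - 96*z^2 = m*(64*z^2 - 32*z + 4) - 32*z^3 - 400*z^2 + 206*z - 26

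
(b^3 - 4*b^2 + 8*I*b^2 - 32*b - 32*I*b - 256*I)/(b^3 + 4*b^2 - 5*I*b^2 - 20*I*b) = (b^2 + 8*b*(-1 + I) - 64*I)/(b*(b - 5*I))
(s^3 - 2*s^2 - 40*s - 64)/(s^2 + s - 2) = (s^2 - 4*s - 32)/(s - 1)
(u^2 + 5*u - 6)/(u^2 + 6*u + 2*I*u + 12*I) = (u - 1)/(u + 2*I)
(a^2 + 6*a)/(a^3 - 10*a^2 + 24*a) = (a + 6)/(a^2 - 10*a + 24)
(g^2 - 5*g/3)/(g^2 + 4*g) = (g - 5/3)/(g + 4)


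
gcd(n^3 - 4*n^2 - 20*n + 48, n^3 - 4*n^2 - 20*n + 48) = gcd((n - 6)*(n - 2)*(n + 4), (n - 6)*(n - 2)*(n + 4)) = n^3 - 4*n^2 - 20*n + 48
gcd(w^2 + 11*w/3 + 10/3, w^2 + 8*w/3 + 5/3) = w + 5/3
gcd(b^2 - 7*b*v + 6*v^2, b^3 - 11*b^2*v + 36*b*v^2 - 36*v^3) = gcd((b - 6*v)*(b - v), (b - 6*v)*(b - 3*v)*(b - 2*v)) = -b + 6*v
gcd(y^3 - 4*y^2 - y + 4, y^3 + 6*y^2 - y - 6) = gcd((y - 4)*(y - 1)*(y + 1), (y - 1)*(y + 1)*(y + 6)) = y^2 - 1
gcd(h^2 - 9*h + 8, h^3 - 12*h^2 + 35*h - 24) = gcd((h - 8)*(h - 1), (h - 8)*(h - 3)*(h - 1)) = h^2 - 9*h + 8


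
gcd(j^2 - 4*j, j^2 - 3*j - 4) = j - 4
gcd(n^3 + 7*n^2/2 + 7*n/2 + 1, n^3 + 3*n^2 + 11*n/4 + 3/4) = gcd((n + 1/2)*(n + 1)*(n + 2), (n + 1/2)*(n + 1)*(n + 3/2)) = n^2 + 3*n/2 + 1/2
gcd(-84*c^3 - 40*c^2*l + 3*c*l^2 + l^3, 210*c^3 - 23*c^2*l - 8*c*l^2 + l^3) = 6*c - l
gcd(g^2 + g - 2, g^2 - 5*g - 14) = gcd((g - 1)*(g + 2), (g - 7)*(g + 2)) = g + 2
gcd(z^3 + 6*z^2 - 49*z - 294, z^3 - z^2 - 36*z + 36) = z + 6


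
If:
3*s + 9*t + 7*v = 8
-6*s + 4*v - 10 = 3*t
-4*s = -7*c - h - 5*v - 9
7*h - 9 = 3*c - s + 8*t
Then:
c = 17*v/78 - 239/78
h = 301/130 - 569*v/390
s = 19*v/15 - 38/15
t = 26/15 - 6*v/5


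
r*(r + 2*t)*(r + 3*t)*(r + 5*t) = r^4 + 10*r^3*t + 31*r^2*t^2 + 30*r*t^3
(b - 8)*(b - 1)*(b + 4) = b^3 - 5*b^2 - 28*b + 32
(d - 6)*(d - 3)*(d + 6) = d^3 - 3*d^2 - 36*d + 108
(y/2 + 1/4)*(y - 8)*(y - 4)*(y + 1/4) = y^4/2 - 45*y^3/8 + 185*y^2/16 + 45*y/4 + 2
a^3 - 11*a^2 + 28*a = a*(a - 7)*(a - 4)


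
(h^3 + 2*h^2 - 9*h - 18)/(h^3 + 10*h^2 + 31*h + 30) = (h - 3)/(h + 5)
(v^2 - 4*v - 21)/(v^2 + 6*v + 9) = (v - 7)/(v + 3)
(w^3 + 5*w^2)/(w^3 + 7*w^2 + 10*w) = w/(w + 2)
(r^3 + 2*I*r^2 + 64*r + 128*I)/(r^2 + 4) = (r^2 + 64)/(r - 2*I)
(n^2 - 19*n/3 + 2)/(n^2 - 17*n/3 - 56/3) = (-3*n^2 + 19*n - 6)/(-3*n^2 + 17*n + 56)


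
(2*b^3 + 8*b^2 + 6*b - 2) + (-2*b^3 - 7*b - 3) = 8*b^2 - b - 5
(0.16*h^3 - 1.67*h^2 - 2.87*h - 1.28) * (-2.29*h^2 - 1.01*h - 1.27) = -0.3664*h^5 + 3.6627*h^4 + 8.0558*h^3 + 7.9508*h^2 + 4.9377*h + 1.6256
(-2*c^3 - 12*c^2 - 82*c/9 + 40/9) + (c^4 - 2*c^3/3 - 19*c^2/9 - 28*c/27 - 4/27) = c^4 - 8*c^3/3 - 127*c^2/9 - 274*c/27 + 116/27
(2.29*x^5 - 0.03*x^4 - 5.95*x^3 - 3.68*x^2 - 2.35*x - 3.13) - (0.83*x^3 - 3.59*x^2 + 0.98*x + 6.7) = 2.29*x^5 - 0.03*x^4 - 6.78*x^3 - 0.0900000000000003*x^2 - 3.33*x - 9.83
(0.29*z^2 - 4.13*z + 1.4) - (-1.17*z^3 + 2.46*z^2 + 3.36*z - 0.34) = 1.17*z^3 - 2.17*z^2 - 7.49*z + 1.74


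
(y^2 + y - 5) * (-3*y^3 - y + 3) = -3*y^5 - 3*y^4 + 14*y^3 + 2*y^2 + 8*y - 15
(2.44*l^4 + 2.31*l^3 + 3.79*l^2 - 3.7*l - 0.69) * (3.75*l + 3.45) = 9.15*l^5 + 17.0805*l^4 + 22.182*l^3 - 0.799499999999998*l^2 - 15.3525*l - 2.3805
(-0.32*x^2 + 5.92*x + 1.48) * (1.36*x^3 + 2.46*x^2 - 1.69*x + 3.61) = -0.4352*x^5 + 7.264*x^4 + 17.1168*x^3 - 7.5192*x^2 + 18.87*x + 5.3428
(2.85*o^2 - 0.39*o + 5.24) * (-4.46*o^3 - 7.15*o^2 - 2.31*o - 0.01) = -12.711*o^5 - 18.6381*o^4 - 27.1654*o^3 - 36.5936*o^2 - 12.1005*o - 0.0524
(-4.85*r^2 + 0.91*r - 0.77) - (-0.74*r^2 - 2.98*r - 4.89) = -4.11*r^2 + 3.89*r + 4.12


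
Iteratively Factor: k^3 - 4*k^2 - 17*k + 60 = (k - 5)*(k^2 + k - 12) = (k - 5)*(k + 4)*(k - 3)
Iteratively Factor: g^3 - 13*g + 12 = (g - 1)*(g^2 + g - 12) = (g - 3)*(g - 1)*(g + 4)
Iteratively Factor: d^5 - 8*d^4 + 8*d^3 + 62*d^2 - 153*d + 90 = (d - 2)*(d^4 - 6*d^3 - 4*d^2 + 54*d - 45) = (d - 2)*(d + 3)*(d^3 - 9*d^2 + 23*d - 15) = (d - 5)*(d - 2)*(d + 3)*(d^2 - 4*d + 3) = (d - 5)*(d - 2)*(d - 1)*(d + 3)*(d - 3)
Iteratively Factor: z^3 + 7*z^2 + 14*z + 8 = (z + 4)*(z^2 + 3*z + 2) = (z + 2)*(z + 4)*(z + 1)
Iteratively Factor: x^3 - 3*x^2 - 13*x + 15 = (x + 3)*(x^2 - 6*x + 5) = (x - 1)*(x + 3)*(x - 5)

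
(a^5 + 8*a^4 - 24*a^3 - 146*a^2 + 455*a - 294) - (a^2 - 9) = a^5 + 8*a^4 - 24*a^3 - 147*a^2 + 455*a - 285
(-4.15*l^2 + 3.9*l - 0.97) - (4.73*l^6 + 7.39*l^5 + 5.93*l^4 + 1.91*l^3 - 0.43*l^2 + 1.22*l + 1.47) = -4.73*l^6 - 7.39*l^5 - 5.93*l^4 - 1.91*l^3 - 3.72*l^2 + 2.68*l - 2.44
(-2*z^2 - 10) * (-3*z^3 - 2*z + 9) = 6*z^5 + 34*z^3 - 18*z^2 + 20*z - 90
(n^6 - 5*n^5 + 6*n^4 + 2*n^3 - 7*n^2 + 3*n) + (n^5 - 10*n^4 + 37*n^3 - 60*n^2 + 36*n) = n^6 - 4*n^5 - 4*n^4 + 39*n^3 - 67*n^2 + 39*n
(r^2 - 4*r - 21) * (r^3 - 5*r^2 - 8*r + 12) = r^5 - 9*r^4 - 9*r^3 + 149*r^2 + 120*r - 252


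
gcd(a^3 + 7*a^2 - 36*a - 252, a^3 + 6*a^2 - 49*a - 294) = a^2 + 13*a + 42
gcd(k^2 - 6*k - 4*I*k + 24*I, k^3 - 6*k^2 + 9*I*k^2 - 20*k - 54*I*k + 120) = k - 6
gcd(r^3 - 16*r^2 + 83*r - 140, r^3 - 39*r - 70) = r - 7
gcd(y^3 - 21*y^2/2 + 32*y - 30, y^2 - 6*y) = y - 6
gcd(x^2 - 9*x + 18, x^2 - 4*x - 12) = x - 6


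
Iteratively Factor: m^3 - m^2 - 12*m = (m - 4)*(m^2 + 3*m) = (m - 4)*(m + 3)*(m)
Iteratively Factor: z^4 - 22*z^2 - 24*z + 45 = (z + 3)*(z^3 - 3*z^2 - 13*z + 15) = (z - 5)*(z + 3)*(z^2 + 2*z - 3) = (z - 5)*(z + 3)^2*(z - 1)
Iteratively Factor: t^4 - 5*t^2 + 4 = (t - 1)*(t^3 + t^2 - 4*t - 4) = (t - 1)*(t + 1)*(t^2 - 4) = (t - 2)*(t - 1)*(t + 1)*(t + 2)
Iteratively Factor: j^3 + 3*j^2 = (j + 3)*(j^2) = j*(j + 3)*(j)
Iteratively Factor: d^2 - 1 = (d - 1)*(d + 1)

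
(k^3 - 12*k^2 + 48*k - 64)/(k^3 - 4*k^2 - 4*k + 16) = (k^2 - 8*k + 16)/(k^2 - 4)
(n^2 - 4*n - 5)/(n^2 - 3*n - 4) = (n - 5)/(n - 4)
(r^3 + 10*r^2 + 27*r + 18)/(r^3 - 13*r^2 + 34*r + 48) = (r^2 + 9*r + 18)/(r^2 - 14*r + 48)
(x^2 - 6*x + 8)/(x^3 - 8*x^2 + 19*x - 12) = (x - 2)/(x^2 - 4*x + 3)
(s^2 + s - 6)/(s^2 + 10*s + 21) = (s - 2)/(s + 7)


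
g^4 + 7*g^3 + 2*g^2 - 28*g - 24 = (g - 2)*(g + 1)*(g + 2)*(g + 6)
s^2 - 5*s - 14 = (s - 7)*(s + 2)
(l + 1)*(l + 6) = l^2 + 7*l + 6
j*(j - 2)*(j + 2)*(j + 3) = j^4 + 3*j^3 - 4*j^2 - 12*j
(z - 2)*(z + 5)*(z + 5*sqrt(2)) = z^3 + 3*z^2 + 5*sqrt(2)*z^2 - 10*z + 15*sqrt(2)*z - 50*sqrt(2)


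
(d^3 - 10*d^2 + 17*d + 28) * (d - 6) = d^4 - 16*d^3 + 77*d^2 - 74*d - 168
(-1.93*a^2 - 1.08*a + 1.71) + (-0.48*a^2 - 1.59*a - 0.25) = -2.41*a^2 - 2.67*a + 1.46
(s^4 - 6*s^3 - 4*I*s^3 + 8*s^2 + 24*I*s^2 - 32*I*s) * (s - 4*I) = s^5 - 6*s^4 - 8*I*s^4 - 8*s^3 + 48*I*s^3 + 96*s^2 - 64*I*s^2 - 128*s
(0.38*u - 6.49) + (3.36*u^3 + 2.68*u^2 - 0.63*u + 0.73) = 3.36*u^3 + 2.68*u^2 - 0.25*u - 5.76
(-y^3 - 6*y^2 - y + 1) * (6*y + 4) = -6*y^4 - 40*y^3 - 30*y^2 + 2*y + 4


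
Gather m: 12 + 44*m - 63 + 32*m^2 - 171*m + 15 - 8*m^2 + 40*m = 24*m^2 - 87*m - 36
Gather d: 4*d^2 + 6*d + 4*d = 4*d^2 + 10*d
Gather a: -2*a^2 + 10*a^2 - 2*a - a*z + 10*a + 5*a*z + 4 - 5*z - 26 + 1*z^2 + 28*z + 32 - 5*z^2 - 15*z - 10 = 8*a^2 + a*(4*z + 8) - 4*z^2 + 8*z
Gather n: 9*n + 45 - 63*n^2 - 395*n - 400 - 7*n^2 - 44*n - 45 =-70*n^2 - 430*n - 400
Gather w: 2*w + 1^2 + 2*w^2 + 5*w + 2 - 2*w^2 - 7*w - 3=0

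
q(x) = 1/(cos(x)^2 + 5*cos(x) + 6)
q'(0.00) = 0.00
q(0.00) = 0.08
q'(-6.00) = 0.01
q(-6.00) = 0.09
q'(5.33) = -0.06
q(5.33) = 0.11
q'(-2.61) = -0.28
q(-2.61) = 0.41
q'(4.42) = -0.20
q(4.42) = 0.22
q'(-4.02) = 0.28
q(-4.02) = 0.31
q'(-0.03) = -0.00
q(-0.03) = 0.08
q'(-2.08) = -0.24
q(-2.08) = 0.26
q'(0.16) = 0.01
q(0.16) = 0.08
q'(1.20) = 0.08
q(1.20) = 0.13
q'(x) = (2*sin(x)*cos(x) + 5*sin(x))/(cos(x)^2 + 5*cos(x) + 6)^2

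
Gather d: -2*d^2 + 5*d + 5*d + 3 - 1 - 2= -2*d^2 + 10*d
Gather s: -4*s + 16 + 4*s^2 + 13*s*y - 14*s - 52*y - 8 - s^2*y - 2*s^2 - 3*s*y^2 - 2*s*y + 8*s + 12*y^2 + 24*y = s^2*(2 - y) + s*(-3*y^2 + 11*y - 10) + 12*y^2 - 28*y + 8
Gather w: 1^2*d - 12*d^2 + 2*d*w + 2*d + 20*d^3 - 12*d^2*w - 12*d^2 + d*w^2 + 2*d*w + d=20*d^3 - 24*d^2 + d*w^2 + 4*d + w*(-12*d^2 + 4*d)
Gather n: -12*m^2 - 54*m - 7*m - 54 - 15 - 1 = -12*m^2 - 61*m - 70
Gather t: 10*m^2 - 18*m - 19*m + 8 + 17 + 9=10*m^2 - 37*m + 34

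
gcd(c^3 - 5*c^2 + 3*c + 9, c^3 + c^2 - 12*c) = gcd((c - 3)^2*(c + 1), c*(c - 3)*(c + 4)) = c - 3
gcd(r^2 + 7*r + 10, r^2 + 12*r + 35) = r + 5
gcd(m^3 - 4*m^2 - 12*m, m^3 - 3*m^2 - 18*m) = m^2 - 6*m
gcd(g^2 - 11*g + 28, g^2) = 1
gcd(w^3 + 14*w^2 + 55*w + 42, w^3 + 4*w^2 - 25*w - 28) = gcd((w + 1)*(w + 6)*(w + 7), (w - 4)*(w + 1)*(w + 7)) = w^2 + 8*w + 7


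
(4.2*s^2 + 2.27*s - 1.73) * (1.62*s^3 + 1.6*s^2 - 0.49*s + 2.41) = 6.804*s^5 + 10.3974*s^4 - 1.2286*s^3 + 6.2417*s^2 + 6.3184*s - 4.1693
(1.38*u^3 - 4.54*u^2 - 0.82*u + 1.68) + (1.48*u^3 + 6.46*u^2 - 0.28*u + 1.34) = 2.86*u^3 + 1.92*u^2 - 1.1*u + 3.02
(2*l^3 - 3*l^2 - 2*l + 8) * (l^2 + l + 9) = 2*l^5 - l^4 + 13*l^3 - 21*l^2 - 10*l + 72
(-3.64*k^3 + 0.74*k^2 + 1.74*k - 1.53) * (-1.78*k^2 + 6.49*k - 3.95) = 6.4792*k^5 - 24.9408*k^4 + 16.0834*k^3 + 11.093*k^2 - 16.8027*k + 6.0435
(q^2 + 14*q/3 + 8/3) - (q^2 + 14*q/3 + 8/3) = 0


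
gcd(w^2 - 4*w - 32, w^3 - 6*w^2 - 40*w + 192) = w - 8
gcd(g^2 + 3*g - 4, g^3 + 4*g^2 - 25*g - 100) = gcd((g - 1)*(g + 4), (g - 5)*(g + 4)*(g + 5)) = g + 4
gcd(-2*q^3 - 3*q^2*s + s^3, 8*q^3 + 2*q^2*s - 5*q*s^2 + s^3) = 2*q^2 + q*s - s^2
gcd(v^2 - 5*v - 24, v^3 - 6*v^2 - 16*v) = v - 8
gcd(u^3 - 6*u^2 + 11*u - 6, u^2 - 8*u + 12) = u - 2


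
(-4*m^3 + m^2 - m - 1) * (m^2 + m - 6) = -4*m^5 - 3*m^4 + 24*m^3 - 8*m^2 + 5*m + 6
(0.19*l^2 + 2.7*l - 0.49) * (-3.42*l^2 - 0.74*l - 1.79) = -0.6498*l^4 - 9.3746*l^3 - 0.6623*l^2 - 4.4704*l + 0.8771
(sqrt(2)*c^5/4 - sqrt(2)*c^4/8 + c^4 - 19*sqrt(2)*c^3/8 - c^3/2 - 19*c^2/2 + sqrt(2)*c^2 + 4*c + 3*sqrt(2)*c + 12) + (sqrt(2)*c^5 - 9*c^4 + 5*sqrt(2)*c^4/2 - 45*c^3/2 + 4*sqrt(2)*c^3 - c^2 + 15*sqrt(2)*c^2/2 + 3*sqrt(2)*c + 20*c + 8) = 5*sqrt(2)*c^5/4 - 8*c^4 + 19*sqrt(2)*c^4/8 - 23*c^3 + 13*sqrt(2)*c^3/8 - 21*c^2/2 + 17*sqrt(2)*c^2/2 + 6*sqrt(2)*c + 24*c + 20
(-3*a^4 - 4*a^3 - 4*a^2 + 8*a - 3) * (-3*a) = 9*a^5 + 12*a^4 + 12*a^3 - 24*a^2 + 9*a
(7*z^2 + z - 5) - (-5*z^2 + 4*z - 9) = 12*z^2 - 3*z + 4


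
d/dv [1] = 0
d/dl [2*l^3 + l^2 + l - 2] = 6*l^2 + 2*l + 1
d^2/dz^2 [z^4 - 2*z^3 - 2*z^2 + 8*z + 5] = 12*z^2 - 12*z - 4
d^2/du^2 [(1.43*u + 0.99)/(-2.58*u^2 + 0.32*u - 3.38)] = (-(1.43*u + 0.99)*(5.16*u - 0.32)*(10.32*u - 0.64) + (22.1364*u + 4.1932)*(2.58*u^2 - 0.32*u + 3.38))/(2.58*u^2 - 0.32*u + 3.38)^3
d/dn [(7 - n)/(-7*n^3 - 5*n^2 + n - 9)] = (7*n^3 + 5*n^2 - n - (n - 7)*(21*n^2 + 10*n - 1) + 9)/(7*n^3 + 5*n^2 - n + 9)^2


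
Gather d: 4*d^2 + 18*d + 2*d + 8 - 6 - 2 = 4*d^2 + 20*d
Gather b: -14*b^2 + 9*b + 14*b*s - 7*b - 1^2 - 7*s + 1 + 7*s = -14*b^2 + b*(14*s + 2)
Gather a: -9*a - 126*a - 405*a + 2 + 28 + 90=120 - 540*a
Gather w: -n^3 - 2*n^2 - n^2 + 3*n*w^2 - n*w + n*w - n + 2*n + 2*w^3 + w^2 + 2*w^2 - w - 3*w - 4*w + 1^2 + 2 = -n^3 - 3*n^2 + n + 2*w^3 + w^2*(3*n + 3) - 8*w + 3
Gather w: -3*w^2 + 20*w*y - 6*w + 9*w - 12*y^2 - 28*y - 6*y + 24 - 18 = -3*w^2 + w*(20*y + 3) - 12*y^2 - 34*y + 6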